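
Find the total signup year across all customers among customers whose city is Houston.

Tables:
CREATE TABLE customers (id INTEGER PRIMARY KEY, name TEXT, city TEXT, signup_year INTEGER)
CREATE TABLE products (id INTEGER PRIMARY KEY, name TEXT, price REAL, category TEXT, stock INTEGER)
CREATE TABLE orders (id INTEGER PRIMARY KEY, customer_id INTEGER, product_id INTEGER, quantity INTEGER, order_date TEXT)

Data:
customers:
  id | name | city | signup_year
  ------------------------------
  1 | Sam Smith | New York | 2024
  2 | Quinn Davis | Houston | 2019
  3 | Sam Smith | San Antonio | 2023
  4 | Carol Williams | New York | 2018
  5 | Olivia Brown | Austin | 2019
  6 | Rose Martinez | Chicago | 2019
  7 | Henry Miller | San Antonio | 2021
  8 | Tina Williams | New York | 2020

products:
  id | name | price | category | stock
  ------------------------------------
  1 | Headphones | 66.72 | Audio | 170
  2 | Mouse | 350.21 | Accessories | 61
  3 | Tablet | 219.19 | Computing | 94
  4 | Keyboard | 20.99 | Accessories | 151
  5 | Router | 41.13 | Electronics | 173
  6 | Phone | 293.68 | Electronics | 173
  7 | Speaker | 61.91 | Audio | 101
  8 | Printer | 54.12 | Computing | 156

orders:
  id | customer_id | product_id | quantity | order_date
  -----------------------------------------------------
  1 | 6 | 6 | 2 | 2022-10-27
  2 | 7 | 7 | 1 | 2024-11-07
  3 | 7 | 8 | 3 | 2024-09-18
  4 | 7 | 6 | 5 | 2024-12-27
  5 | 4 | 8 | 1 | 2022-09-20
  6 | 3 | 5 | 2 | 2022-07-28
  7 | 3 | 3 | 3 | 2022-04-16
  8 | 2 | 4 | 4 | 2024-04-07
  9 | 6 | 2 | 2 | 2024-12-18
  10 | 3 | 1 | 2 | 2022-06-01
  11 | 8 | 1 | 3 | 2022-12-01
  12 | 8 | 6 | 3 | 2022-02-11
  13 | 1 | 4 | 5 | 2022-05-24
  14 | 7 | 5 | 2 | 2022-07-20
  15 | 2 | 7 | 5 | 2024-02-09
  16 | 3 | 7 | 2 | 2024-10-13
SELECT SUM(signup_year) FROM customers WHERE city = 'Houston'

Execution result:
2019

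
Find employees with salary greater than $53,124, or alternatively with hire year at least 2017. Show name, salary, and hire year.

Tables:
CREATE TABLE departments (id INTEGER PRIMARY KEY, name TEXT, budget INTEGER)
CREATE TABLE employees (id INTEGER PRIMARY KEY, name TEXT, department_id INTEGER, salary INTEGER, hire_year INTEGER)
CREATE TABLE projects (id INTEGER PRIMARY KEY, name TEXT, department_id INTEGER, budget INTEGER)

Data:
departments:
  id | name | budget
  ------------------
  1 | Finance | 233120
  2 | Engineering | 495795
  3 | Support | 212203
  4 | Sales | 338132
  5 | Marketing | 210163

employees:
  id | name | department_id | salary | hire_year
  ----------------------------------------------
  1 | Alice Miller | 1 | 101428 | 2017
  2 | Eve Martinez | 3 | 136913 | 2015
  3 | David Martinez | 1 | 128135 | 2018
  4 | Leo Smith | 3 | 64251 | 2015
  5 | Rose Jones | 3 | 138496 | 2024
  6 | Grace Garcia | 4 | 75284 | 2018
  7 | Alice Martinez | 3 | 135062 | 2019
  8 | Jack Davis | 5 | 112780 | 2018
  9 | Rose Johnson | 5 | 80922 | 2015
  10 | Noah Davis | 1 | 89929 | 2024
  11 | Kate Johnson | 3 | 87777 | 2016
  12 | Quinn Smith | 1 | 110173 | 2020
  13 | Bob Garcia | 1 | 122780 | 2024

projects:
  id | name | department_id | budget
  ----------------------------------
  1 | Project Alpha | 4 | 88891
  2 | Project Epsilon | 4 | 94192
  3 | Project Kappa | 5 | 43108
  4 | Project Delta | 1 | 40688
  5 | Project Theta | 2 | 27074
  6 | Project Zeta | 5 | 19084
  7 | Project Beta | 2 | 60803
SELECT name, salary, hire_year FROM employees WHERE salary > 53124 OR hire_year >= 2017

Execution result:
name | salary | hire_year
Alice Miller | 101428 | 2017
Eve Martinez | 136913 | 2015
David Martinez | 128135 | 2018
Leo Smith | 64251 | 2015
Rose Jones | 138496 | 2024
Grace Garcia | 75284 | 2018
Alice Martinez | 135062 | 2019
Jack Davis | 112780 | 2018
Rose Johnson | 80922 | 2015
Noah Davis | 89929 | 2024
Kate Johnson | 87777 | 2016
Quinn Smith | 110173 | 2020
Bob Garcia | 122780 | 2024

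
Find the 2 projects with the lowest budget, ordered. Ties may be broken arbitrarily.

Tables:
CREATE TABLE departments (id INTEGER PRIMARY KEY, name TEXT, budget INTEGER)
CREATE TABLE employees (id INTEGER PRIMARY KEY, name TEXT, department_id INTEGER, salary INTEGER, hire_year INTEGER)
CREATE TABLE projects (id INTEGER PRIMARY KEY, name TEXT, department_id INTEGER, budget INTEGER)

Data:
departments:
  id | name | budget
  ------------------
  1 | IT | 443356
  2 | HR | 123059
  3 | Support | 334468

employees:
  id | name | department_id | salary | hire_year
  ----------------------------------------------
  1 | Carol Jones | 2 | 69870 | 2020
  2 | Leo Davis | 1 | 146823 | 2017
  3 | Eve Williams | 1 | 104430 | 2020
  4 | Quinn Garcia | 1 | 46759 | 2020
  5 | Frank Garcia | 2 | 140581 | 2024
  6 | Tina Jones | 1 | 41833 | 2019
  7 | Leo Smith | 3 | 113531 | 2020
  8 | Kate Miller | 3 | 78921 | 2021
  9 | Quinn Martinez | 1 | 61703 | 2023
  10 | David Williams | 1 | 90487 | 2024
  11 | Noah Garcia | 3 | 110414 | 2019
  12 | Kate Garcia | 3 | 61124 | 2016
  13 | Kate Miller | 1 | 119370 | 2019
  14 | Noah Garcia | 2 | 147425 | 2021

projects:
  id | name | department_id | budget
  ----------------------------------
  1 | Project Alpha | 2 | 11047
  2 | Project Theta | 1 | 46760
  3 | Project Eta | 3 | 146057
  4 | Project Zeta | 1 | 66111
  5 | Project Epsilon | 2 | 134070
SELECT name, budget FROM projects ORDER BY budget ASC LIMIT 2

Execution result:
name | budget
Project Alpha | 11047
Project Theta | 46760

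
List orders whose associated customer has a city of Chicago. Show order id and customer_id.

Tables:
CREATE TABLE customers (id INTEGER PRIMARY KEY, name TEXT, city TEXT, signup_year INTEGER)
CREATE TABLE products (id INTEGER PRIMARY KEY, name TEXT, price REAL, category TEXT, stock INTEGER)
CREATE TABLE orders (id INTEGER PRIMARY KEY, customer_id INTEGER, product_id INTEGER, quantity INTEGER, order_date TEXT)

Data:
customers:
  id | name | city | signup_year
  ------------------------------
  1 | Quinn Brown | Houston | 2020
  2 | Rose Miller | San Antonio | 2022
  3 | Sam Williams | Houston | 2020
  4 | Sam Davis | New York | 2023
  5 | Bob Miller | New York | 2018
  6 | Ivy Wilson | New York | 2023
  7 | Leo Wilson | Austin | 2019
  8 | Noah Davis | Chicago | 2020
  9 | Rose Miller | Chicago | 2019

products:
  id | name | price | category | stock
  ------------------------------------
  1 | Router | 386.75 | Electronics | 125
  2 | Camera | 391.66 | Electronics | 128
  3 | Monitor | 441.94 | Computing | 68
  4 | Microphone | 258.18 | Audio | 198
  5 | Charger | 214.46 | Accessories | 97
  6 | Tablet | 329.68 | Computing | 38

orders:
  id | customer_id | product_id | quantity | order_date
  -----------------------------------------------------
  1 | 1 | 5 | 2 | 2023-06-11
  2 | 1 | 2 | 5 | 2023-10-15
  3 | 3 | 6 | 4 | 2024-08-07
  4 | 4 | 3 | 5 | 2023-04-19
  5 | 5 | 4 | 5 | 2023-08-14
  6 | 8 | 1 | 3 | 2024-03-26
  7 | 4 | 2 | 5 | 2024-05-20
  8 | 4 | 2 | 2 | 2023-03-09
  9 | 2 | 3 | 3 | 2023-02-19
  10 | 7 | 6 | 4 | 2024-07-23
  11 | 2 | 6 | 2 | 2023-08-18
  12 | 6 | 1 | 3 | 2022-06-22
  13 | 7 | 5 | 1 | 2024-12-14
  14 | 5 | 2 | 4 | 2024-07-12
SELECT id, customer_id FROM orders WHERE customer_id IN (SELECT id FROM customers WHERE city = 'Chicago')

Execution result:
id | customer_id
6 | 8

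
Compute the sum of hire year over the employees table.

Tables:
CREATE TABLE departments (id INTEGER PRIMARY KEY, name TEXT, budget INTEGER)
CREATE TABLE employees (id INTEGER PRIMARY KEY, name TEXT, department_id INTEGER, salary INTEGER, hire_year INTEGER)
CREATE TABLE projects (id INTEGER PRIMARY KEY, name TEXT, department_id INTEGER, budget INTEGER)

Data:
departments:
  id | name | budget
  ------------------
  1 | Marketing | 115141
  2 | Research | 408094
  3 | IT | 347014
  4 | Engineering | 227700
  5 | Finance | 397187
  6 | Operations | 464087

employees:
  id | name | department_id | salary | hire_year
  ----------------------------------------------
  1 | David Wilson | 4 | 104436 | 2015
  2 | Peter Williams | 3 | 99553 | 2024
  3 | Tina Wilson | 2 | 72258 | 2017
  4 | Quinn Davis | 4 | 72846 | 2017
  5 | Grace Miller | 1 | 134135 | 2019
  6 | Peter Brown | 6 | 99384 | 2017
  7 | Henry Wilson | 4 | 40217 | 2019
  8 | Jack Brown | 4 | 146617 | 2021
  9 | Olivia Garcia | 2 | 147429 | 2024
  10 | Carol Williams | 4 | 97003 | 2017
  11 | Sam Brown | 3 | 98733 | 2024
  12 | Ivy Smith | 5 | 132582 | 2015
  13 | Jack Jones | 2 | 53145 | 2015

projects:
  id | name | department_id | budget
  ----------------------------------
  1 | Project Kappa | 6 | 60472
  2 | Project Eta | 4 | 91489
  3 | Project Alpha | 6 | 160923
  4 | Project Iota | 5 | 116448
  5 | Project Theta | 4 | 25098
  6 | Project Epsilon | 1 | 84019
SELECT SUM(hire_year) FROM employees

Execution result:
26244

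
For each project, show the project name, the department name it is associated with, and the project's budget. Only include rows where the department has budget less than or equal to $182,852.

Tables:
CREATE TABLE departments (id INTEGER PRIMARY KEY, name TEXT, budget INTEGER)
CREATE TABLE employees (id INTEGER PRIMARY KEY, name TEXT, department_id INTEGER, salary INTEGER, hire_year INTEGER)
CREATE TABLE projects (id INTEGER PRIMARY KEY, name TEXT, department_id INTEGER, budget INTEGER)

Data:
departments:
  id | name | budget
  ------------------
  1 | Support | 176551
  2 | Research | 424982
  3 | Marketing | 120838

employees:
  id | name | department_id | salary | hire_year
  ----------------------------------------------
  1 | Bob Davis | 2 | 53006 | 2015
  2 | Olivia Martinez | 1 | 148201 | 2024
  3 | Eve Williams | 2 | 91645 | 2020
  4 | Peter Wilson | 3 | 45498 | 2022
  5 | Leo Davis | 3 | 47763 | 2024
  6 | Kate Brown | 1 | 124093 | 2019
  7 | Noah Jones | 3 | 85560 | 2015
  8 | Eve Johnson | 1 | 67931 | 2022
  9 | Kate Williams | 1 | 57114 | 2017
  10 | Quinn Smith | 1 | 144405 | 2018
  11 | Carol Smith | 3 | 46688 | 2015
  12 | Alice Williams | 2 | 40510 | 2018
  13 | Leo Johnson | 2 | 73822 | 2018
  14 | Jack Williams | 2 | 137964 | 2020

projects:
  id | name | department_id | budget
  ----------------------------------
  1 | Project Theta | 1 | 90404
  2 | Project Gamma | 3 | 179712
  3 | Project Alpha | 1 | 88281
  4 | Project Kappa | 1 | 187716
SELECT c.name, p.name AS department, c.budget FROM projects c JOIN departments p ON c.department_id = p.id WHERE p.budget <= 182852

Execution result:
name | department | budget
Project Theta | Support | 90404
Project Gamma | Marketing | 179712
Project Alpha | Support | 88281
Project Kappa | Support | 187716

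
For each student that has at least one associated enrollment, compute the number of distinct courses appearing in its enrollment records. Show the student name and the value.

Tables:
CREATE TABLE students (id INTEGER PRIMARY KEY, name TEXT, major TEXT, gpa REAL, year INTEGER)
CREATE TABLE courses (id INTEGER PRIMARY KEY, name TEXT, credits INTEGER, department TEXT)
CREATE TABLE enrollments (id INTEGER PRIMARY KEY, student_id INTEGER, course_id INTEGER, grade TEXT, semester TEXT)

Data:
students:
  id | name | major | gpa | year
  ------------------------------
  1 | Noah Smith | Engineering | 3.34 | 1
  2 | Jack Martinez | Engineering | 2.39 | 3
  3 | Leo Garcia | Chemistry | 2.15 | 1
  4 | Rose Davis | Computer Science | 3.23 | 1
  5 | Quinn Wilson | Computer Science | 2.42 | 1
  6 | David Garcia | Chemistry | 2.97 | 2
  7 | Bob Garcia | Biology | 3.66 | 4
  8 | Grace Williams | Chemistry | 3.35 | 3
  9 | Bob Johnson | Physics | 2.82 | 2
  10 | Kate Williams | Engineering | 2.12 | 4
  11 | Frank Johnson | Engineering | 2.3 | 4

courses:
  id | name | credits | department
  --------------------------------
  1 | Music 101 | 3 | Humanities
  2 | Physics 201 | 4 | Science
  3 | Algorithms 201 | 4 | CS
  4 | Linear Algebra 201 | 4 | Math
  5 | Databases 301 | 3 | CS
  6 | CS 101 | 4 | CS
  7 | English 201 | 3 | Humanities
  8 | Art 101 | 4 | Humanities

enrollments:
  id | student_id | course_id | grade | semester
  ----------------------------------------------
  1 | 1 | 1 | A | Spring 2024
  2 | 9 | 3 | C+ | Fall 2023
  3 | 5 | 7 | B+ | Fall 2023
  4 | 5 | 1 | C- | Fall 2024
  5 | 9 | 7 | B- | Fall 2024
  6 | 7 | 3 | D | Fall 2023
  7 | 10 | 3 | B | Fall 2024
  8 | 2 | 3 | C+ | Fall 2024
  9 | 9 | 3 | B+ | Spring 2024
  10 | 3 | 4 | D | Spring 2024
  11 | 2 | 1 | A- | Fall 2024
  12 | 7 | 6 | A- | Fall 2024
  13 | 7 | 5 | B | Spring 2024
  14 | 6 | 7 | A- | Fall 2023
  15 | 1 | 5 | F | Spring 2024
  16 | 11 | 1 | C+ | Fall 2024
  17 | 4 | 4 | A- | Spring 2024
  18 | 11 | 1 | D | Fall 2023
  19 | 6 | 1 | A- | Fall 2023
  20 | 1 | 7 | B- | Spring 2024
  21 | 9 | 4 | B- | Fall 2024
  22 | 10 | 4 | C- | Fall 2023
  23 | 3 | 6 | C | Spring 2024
SELECT p.name, COUNT(DISTINCT c.course_id) AS distinct_course_count FROM enrollments c JOIN students p ON c.student_id = p.id GROUP BY p.id, p.name

Execution result:
name | distinct_course_count
Noah Smith | 3
Jack Martinez | 2
Leo Garcia | 2
Rose Davis | 1
Quinn Wilson | 2
David Garcia | 2
Bob Garcia | 3
Bob Johnson | 3
Kate Williams | 2
Frank Johnson | 1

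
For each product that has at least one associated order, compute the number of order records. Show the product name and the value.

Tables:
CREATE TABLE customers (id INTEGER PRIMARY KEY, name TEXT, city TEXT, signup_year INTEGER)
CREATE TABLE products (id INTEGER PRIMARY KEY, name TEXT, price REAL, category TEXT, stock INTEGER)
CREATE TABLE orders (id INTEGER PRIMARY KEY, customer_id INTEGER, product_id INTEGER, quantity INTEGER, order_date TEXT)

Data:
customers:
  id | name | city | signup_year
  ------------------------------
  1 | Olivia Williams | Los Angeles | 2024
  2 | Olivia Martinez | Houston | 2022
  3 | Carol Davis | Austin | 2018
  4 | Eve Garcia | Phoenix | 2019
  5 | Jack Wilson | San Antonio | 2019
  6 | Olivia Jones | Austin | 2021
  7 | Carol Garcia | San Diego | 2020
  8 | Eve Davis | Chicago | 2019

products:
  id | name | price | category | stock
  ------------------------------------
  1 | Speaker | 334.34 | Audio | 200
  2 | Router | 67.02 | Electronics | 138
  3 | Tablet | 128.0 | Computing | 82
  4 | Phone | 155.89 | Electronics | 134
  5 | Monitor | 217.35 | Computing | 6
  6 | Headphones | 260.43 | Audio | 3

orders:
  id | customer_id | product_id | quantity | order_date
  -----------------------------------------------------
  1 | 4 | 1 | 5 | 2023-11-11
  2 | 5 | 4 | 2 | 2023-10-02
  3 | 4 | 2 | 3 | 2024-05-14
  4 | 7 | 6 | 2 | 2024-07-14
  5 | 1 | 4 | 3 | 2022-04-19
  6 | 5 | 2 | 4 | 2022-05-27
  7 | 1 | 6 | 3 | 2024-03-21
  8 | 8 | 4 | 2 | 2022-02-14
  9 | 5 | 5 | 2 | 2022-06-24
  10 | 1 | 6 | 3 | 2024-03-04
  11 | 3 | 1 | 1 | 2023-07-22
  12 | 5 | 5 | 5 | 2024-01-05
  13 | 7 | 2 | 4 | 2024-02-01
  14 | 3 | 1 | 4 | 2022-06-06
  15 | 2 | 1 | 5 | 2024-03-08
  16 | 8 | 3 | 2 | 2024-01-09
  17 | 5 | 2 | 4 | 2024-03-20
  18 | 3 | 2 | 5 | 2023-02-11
SELECT p.name, COUNT(*) AS n FROM orders c JOIN products p ON c.product_id = p.id GROUP BY p.id, p.name

Execution result:
name | n
Speaker | 4
Router | 5
Tablet | 1
Phone | 3
Monitor | 2
Headphones | 3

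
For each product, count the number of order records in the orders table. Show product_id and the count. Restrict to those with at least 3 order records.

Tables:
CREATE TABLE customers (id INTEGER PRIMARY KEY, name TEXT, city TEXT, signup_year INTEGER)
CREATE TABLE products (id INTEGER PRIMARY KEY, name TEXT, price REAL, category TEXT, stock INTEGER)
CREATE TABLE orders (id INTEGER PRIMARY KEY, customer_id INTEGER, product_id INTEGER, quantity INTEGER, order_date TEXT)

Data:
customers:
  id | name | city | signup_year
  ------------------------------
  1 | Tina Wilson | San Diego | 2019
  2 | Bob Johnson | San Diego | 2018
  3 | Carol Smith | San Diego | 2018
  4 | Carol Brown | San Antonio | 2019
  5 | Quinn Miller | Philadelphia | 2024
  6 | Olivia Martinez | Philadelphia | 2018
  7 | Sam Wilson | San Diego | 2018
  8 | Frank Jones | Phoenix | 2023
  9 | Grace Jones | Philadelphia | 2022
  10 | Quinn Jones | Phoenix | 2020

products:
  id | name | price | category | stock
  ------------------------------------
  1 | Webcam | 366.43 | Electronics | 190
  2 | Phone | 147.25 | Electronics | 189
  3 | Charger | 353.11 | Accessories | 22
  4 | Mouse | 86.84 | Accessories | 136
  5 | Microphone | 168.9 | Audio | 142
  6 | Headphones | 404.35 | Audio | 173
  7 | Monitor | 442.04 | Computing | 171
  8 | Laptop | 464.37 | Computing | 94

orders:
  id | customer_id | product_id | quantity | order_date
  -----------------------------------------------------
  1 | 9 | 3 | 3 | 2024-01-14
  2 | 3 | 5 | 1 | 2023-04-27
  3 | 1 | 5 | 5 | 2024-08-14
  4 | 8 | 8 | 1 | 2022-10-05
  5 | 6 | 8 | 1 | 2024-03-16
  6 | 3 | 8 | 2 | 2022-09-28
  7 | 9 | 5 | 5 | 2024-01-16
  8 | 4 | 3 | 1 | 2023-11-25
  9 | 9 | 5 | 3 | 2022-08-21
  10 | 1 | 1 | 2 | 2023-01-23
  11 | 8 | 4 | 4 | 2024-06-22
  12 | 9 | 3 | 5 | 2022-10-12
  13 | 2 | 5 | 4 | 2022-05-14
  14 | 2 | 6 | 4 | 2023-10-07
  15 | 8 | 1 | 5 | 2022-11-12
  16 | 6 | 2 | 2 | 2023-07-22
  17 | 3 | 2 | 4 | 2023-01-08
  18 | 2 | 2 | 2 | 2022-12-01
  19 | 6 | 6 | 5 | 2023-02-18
SELECT product_id, COUNT(*) AS order_count FROM orders GROUP BY product_id HAVING COUNT(*) >= 3

Execution result:
product_id | order_count
2 | 3
3 | 3
5 | 5
8 | 3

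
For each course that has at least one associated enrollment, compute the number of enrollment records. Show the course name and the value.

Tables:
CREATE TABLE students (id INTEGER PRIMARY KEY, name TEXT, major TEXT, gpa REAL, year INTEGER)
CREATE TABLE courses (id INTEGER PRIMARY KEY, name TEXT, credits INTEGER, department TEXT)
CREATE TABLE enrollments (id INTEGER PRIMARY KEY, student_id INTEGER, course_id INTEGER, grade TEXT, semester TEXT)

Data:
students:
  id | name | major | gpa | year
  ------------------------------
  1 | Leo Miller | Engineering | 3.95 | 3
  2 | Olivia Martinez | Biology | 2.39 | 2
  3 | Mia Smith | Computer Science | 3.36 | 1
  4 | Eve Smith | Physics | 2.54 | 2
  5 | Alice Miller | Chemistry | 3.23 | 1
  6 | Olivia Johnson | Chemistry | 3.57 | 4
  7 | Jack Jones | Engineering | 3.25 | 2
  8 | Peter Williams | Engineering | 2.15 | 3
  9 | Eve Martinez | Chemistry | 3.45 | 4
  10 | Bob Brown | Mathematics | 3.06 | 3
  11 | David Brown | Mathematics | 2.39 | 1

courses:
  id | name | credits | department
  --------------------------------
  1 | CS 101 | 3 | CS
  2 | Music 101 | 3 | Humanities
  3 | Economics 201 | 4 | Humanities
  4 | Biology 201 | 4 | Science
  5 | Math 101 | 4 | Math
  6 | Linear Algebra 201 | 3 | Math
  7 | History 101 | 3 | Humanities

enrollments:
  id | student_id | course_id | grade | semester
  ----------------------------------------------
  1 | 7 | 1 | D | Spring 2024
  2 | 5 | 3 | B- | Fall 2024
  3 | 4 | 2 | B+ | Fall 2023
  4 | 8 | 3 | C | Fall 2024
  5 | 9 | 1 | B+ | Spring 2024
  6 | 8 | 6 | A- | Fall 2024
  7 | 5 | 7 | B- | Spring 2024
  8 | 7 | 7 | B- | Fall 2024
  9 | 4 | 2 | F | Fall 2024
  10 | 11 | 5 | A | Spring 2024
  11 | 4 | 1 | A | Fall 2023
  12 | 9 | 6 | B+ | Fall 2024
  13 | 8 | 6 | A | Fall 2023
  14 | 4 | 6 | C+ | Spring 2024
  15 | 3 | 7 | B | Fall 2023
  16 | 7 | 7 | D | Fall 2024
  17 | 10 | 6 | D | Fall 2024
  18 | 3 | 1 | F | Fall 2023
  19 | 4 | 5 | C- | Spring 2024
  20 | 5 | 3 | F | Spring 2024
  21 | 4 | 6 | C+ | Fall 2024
SELECT p.name, COUNT(*) AS n FROM enrollments c JOIN courses p ON c.course_id = p.id GROUP BY p.id, p.name

Execution result:
name | n
CS 101 | 4
Music 101 | 2
Economics 201 | 3
Math 101 | 2
Linear Algebra 201 | 6
History 101 | 4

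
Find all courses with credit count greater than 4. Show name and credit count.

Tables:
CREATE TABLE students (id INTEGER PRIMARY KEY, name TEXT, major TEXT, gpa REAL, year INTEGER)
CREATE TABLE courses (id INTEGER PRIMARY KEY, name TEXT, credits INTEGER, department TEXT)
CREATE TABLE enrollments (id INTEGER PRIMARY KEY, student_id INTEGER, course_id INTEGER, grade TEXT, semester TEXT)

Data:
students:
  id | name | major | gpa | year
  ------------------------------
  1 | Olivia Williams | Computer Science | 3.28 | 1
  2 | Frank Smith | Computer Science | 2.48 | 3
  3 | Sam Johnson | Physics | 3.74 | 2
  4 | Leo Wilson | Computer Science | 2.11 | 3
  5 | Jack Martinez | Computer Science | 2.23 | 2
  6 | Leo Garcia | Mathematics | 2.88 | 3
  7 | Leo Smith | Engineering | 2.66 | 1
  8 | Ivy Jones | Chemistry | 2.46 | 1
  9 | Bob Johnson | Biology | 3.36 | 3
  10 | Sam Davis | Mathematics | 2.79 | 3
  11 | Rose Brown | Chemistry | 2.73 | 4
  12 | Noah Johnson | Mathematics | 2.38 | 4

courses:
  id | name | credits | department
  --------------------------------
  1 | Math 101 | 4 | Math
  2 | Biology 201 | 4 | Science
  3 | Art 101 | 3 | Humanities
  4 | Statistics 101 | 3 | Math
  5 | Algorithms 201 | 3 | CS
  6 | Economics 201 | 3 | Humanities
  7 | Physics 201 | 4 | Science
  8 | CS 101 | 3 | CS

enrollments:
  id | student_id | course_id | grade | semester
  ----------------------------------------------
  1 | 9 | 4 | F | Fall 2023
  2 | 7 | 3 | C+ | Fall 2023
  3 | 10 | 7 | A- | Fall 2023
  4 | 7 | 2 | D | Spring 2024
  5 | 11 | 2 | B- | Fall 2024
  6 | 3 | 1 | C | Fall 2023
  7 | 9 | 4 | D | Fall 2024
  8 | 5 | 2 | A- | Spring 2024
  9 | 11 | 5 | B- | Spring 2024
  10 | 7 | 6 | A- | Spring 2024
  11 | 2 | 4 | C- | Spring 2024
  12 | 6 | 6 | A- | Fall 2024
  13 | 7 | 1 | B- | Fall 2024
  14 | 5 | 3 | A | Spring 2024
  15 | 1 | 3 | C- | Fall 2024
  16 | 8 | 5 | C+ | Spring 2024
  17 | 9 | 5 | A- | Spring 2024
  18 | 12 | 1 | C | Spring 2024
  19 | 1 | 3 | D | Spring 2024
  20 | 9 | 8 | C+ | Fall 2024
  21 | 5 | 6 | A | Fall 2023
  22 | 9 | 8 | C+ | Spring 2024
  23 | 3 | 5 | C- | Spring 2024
SELECT name, credits FROM courses WHERE credits > 4

Execution result:
(no rows)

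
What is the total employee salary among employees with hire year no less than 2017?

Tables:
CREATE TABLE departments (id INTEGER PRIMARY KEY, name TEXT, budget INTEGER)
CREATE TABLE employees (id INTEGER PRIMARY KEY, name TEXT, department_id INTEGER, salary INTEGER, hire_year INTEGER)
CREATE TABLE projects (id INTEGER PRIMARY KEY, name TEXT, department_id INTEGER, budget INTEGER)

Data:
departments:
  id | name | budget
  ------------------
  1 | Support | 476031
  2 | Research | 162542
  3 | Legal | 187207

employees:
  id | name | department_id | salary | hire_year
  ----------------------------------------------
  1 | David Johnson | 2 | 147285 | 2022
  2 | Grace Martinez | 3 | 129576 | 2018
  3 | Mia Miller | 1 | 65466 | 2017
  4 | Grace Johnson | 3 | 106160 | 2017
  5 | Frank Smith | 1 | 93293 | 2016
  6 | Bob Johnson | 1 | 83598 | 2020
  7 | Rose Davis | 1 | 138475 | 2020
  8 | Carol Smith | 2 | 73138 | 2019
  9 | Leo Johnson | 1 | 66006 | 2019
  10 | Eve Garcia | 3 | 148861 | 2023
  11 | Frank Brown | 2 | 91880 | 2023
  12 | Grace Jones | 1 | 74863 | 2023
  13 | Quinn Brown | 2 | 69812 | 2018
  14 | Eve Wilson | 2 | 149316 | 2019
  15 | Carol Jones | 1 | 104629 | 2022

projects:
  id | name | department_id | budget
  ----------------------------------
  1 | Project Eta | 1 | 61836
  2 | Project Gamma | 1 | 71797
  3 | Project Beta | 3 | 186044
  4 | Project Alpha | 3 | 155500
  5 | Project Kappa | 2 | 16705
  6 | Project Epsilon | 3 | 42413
SELECT SUM(salary) FROM employees WHERE hire_year >= 2017

Execution result:
1449065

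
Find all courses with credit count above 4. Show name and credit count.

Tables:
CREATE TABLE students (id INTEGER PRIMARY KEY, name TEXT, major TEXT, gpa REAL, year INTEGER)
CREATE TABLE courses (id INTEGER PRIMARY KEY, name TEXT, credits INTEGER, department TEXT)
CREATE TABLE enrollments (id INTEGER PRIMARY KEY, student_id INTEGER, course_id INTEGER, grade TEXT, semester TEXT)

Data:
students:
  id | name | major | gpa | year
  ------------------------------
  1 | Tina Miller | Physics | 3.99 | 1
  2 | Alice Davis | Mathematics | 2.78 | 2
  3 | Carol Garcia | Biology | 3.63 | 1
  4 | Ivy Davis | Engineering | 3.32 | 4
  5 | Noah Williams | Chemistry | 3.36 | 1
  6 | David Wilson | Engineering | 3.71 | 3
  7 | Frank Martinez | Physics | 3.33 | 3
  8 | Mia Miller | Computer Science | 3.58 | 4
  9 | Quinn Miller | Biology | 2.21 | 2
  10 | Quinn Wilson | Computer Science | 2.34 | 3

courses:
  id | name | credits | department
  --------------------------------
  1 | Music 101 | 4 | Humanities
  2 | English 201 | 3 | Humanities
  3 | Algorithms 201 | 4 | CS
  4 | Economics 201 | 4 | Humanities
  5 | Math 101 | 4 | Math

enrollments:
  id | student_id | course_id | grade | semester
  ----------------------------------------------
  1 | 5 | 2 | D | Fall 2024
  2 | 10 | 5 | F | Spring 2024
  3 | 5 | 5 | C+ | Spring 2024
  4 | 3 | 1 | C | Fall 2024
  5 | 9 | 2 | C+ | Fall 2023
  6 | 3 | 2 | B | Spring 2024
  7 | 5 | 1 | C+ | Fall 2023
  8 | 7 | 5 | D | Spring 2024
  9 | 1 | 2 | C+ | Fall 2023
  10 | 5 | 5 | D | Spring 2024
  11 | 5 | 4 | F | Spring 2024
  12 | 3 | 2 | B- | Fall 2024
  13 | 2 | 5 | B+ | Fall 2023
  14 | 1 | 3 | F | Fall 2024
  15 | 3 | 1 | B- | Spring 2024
SELECT name, credits FROM courses WHERE credits > 4

Execution result:
(no rows)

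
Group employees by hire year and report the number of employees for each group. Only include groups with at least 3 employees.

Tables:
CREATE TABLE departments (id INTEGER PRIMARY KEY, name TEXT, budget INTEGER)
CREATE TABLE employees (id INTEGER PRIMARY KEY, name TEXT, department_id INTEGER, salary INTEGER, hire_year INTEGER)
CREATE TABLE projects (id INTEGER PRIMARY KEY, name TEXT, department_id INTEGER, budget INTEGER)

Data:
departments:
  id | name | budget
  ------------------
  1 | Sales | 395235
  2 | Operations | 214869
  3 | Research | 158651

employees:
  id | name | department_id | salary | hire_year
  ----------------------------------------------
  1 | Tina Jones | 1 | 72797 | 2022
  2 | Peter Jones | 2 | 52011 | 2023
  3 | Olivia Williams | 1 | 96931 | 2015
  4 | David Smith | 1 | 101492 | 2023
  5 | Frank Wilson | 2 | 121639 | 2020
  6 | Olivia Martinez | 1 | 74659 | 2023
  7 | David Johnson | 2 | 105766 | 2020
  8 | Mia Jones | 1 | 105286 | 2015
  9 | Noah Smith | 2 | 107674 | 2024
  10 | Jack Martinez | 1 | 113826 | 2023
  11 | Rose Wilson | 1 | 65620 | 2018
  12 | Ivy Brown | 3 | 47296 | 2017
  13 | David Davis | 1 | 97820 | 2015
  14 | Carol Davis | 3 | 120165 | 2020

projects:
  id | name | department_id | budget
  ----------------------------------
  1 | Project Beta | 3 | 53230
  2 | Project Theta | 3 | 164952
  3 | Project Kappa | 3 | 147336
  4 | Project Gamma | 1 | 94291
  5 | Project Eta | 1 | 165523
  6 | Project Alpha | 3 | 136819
SELECT hire_year, COUNT(*) AS n FROM employees GROUP BY hire_year HAVING COUNT(*) >= 3

Execution result:
hire_year | n
2015 | 3
2020 | 3
2023 | 4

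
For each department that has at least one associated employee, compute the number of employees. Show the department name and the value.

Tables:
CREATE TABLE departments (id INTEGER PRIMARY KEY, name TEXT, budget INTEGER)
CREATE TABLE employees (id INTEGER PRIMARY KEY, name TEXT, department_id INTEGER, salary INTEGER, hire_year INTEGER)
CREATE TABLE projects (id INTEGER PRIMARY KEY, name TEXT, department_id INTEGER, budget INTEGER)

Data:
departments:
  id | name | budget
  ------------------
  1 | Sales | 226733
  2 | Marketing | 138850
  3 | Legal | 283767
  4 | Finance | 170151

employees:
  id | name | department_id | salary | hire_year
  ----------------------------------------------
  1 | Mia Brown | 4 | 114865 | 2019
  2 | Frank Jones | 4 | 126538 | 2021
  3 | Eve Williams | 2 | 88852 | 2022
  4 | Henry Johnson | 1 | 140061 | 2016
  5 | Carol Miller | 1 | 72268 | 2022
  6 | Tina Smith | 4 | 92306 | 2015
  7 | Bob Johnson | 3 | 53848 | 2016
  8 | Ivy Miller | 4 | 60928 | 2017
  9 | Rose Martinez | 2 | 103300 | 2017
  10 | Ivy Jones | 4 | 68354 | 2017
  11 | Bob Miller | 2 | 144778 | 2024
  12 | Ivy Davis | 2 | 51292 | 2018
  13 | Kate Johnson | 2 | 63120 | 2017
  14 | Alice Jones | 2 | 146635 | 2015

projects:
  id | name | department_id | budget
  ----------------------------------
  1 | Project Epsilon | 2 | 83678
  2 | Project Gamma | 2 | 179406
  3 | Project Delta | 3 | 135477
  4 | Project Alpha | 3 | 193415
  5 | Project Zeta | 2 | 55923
SELECT p.name, COUNT(*) AS n FROM employees c JOIN departments p ON c.department_id = p.id GROUP BY p.id, p.name

Execution result:
name | n
Sales | 2
Marketing | 6
Legal | 1
Finance | 5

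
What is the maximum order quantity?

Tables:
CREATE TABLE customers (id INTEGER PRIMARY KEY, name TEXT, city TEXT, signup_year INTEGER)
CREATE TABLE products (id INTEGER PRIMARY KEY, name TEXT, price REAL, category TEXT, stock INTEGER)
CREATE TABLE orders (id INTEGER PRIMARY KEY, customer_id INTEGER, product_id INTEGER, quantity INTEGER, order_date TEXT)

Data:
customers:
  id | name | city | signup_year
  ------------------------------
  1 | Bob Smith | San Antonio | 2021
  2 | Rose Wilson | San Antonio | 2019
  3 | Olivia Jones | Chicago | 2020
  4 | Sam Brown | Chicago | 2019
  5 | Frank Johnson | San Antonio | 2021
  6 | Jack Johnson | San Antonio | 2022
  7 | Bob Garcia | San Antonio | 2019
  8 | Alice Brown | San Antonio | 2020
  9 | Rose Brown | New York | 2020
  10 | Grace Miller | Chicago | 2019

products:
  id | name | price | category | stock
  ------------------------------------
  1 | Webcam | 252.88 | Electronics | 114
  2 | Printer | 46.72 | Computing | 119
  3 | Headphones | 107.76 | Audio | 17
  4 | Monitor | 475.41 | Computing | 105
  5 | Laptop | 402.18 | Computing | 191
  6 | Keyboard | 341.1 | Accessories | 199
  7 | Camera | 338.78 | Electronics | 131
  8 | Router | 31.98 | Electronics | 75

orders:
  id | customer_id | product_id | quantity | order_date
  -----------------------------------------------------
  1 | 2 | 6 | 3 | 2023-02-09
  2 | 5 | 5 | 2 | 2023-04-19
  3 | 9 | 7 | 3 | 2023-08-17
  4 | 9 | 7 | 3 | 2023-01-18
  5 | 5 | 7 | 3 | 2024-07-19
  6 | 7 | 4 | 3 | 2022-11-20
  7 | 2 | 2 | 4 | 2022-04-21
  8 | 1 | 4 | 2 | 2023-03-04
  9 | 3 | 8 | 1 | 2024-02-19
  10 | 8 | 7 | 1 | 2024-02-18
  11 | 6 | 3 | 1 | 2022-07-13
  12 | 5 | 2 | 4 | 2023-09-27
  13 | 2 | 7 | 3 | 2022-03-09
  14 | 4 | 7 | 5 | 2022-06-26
SELECT MAX(quantity) FROM orders

Execution result:
5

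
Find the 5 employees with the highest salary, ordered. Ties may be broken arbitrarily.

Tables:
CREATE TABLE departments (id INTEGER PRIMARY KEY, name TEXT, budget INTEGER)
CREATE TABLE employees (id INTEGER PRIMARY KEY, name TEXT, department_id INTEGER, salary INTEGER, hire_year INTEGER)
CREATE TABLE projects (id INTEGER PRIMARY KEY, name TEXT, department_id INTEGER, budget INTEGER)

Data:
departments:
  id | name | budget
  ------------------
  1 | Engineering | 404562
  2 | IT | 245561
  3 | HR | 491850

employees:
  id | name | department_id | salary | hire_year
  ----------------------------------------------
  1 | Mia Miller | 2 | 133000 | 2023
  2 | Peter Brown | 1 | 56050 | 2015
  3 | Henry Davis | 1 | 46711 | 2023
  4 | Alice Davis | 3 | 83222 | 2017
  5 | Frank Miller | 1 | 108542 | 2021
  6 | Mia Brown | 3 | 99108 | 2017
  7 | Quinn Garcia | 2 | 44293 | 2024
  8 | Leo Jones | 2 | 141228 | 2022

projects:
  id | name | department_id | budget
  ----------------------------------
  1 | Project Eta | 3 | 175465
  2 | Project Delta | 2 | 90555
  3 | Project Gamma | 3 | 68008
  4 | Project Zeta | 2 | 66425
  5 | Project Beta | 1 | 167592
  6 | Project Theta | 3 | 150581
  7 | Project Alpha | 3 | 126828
SELECT name, salary FROM employees ORDER BY salary DESC LIMIT 5

Execution result:
name | salary
Leo Jones | 141228
Mia Miller | 133000
Frank Miller | 108542
Mia Brown | 99108
Alice Davis | 83222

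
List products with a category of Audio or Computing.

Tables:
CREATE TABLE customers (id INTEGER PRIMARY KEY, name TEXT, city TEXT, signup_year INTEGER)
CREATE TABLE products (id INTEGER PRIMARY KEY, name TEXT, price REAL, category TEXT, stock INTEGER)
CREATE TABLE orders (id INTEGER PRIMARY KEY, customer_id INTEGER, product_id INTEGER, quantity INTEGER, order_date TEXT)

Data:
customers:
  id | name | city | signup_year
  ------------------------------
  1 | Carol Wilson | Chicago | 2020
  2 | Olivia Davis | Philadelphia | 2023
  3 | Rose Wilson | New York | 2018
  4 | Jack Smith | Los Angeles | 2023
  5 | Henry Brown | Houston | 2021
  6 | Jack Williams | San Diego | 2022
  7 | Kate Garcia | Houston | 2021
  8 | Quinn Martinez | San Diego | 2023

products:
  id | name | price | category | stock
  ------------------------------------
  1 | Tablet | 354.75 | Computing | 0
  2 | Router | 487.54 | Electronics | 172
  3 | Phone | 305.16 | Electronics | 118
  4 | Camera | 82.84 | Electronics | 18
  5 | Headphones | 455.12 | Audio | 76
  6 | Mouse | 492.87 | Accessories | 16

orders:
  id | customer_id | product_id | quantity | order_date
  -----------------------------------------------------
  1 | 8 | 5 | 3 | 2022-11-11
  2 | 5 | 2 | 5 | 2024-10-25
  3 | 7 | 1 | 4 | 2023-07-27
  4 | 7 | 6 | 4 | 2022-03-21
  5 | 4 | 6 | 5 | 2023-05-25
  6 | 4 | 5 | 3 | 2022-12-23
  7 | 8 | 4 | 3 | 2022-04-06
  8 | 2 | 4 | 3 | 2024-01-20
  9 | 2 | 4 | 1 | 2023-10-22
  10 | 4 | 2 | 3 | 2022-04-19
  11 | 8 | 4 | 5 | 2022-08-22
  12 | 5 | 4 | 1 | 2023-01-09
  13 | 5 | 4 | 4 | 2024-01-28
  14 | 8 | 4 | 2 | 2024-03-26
SELECT name, category FROM products WHERE category IN ('Audio', 'Computing')

Execution result:
name | category
Tablet | Computing
Headphones | Audio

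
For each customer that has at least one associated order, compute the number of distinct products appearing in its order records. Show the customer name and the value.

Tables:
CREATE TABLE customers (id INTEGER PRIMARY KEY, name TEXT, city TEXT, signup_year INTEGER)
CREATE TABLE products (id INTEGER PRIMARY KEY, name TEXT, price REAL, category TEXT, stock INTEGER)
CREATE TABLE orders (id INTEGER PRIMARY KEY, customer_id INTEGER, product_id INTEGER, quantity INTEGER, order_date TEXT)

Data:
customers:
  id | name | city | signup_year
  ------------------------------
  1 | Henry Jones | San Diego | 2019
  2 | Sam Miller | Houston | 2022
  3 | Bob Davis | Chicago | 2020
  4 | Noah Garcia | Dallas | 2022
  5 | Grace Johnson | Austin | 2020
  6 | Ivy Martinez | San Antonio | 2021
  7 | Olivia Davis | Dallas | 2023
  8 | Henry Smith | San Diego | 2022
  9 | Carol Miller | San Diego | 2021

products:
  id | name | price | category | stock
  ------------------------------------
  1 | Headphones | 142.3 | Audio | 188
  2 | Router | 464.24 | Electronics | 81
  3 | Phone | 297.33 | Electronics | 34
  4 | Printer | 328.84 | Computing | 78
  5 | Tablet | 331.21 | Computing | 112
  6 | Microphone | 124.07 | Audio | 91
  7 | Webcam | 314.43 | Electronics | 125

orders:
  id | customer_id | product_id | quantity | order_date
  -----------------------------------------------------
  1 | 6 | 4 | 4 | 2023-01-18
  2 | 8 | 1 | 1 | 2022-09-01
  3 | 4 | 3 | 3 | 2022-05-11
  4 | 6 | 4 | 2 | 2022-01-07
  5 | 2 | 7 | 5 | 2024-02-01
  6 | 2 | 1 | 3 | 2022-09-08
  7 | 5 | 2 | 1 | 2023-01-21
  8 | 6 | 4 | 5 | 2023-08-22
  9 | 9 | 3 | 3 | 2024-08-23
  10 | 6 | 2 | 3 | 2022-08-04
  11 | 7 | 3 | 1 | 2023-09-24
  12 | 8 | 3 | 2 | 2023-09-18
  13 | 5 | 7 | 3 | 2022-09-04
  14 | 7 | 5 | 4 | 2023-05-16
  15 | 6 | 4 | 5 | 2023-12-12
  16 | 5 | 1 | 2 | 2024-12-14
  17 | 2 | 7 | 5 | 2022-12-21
SELECT p.name, COUNT(DISTINCT c.product_id) AS distinct_product_count FROM orders c JOIN customers p ON c.customer_id = p.id GROUP BY p.id, p.name

Execution result:
name | distinct_product_count
Sam Miller | 2
Noah Garcia | 1
Grace Johnson | 3
Ivy Martinez | 2
Olivia Davis | 2
Henry Smith | 2
Carol Miller | 1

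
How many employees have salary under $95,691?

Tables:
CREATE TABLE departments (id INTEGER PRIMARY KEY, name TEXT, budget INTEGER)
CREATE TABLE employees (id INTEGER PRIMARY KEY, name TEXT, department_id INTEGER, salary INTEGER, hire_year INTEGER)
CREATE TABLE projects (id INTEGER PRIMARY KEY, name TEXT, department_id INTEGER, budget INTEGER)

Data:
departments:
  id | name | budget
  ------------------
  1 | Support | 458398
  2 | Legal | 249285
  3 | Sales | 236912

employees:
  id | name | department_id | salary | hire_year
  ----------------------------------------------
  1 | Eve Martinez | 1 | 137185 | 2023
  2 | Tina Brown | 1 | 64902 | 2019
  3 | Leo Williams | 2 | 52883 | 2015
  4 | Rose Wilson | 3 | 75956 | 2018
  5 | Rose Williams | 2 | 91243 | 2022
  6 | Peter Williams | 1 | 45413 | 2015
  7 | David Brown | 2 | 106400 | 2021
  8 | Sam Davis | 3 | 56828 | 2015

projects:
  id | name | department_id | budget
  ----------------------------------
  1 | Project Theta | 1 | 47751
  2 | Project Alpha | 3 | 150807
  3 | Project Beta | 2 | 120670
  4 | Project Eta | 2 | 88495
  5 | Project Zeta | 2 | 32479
SELECT COUNT(*) FROM employees WHERE salary < 95691

Execution result:
6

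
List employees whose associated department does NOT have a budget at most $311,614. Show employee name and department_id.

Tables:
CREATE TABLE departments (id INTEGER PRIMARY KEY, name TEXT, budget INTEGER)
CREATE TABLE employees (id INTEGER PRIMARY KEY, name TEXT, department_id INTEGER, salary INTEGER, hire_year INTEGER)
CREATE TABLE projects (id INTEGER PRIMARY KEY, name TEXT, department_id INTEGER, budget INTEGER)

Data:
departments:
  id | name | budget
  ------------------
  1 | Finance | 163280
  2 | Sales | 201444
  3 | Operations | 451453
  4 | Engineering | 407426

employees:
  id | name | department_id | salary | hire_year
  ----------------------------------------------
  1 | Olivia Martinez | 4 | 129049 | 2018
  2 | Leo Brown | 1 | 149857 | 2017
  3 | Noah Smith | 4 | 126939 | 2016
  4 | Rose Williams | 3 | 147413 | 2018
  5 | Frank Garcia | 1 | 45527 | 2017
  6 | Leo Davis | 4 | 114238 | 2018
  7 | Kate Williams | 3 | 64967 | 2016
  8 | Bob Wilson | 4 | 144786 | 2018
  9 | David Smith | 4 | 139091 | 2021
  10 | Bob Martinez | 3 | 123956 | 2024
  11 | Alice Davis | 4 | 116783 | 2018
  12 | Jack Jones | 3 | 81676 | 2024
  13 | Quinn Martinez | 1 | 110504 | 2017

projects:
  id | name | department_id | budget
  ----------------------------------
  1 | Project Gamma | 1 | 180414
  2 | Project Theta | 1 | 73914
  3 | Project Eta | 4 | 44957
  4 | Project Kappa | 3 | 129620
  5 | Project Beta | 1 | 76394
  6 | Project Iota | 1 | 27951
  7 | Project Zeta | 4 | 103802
SELECT name, department_id FROM employees WHERE department_id NOT IN (SELECT id FROM departments WHERE budget <= 311614)

Execution result:
name | department_id
Olivia Martinez | 4
Noah Smith | 4
Rose Williams | 3
Leo Davis | 4
Kate Williams | 3
Bob Wilson | 4
David Smith | 4
Bob Martinez | 3
Alice Davis | 4
Jack Jones | 3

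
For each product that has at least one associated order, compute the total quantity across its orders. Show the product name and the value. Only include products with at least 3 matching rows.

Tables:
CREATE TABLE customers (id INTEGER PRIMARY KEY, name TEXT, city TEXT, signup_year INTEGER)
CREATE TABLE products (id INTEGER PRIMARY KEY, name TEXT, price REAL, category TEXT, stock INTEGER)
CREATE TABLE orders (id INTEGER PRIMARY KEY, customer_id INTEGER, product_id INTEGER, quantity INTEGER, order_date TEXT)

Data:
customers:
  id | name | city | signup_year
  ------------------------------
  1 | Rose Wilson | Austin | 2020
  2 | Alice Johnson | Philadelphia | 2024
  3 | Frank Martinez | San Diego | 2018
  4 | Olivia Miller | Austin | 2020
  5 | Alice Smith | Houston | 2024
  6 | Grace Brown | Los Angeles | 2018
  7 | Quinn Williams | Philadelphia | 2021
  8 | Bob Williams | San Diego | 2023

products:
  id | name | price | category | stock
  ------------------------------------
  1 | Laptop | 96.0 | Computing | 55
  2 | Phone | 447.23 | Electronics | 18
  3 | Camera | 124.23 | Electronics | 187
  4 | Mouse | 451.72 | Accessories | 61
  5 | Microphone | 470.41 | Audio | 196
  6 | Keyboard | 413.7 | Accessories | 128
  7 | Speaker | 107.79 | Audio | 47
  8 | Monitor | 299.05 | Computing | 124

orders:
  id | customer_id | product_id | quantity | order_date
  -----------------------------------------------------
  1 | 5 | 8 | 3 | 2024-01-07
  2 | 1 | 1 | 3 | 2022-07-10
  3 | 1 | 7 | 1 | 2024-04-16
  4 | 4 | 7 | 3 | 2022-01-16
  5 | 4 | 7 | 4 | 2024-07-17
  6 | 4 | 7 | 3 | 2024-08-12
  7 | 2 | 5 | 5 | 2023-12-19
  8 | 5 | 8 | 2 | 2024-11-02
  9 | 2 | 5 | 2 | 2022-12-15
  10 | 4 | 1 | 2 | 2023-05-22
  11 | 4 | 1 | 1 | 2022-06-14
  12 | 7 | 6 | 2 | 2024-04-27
SELECT p.name, SUM(c.quantity) AS sum_quantity FROM orders c JOIN products p ON c.product_id = p.id GROUP BY p.id, p.name HAVING COUNT(*) >= 3

Execution result:
name | sum_quantity
Laptop | 6
Speaker | 11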